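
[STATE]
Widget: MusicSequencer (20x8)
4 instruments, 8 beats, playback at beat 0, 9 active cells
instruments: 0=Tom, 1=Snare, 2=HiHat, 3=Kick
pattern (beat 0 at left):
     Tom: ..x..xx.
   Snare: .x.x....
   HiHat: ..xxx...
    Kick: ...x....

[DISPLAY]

      ▼1234567      
   Tom··█··██·      
 Snare·█·█····      
 HiHat··███···      
  Kick···█····      
                    
                    
                    


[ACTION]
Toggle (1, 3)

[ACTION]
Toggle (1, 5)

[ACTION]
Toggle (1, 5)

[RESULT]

      ▼1234567      
   Tom··█··██·      
 Snare·█······      
 HiHat··███···      
  Kick···█····      
                    
                    
                    


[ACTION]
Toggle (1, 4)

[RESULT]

      ▼1234567      
   Tom··█··██·      
 Snare·█··█···      
 HiHat··███···      
  Kick···█····      
                    
                    
                    


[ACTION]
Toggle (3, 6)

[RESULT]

      ▼1234567      
   Tom··█··██·      
 Snare·█··█···      
 HiHat··███···      
  Kick···█··█·      
                    
                    
                    


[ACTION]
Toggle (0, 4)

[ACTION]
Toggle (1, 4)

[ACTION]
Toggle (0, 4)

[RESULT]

      ▼1234567      
   Tom··█··██·      
 Snare·█······      
 HiHat··███···      
  Kick···█··█·      
                    
                    
                    


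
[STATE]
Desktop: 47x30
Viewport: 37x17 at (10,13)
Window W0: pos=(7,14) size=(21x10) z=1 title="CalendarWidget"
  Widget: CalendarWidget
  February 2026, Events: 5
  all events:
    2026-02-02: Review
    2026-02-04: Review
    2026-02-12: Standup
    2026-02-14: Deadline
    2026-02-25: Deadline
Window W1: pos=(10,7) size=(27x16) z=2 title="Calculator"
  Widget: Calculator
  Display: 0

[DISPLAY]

┃├───┼───┼───┼───┤        ┃          
┃│ 4 │ 5 │ 6 │ × │        ┃          
┃├───┼───┼───┼───┤        ┃          
┃│ 1 │ 2 │ 3 │ - │        ┃          
┃├───┼───┼───┼───┤        ┃          
┃│ 0 │ . │ = │ + │        ┃          
┃├───┼───┼───┼───┤        ┃          
┃│ C │ MC│ MR│ M+│        ┃          
┃└───┴───┴───┴───┘        ┃          
┗━━━━━━━━━━━━━━━━━━━━━━━━━┛          
━━━━━━━━━━━━━━━━━┛                   
                                     
                                     
                                     
                                     
                                     
                                     


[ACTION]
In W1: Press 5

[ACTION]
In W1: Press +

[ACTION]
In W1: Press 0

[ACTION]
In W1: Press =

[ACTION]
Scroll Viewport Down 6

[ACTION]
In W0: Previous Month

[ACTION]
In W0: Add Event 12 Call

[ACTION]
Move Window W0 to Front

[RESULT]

┃├───┼───┼───┼───┤        ┃          
━━━━━━━━━━━━━━━━━┓        ┃          
alendarWidget    ┃        ┃          
─────────────────┨        ┃          
  January 2026   ┃        ┃          
 Tu We Th Fr Sa S┃        ┃          
        1  2  3  ┃        ┃          
  6  7  8  9 10 1┃        ┃          
* 13 14 15 16 17 ┃        ┃          
 20 21 22 23 24 2┃━━━━━━━━┛          
━━━━━━━━━━━━━━━━━┛                   
                                     
                                     
                                     
                                     
                                     
                                     


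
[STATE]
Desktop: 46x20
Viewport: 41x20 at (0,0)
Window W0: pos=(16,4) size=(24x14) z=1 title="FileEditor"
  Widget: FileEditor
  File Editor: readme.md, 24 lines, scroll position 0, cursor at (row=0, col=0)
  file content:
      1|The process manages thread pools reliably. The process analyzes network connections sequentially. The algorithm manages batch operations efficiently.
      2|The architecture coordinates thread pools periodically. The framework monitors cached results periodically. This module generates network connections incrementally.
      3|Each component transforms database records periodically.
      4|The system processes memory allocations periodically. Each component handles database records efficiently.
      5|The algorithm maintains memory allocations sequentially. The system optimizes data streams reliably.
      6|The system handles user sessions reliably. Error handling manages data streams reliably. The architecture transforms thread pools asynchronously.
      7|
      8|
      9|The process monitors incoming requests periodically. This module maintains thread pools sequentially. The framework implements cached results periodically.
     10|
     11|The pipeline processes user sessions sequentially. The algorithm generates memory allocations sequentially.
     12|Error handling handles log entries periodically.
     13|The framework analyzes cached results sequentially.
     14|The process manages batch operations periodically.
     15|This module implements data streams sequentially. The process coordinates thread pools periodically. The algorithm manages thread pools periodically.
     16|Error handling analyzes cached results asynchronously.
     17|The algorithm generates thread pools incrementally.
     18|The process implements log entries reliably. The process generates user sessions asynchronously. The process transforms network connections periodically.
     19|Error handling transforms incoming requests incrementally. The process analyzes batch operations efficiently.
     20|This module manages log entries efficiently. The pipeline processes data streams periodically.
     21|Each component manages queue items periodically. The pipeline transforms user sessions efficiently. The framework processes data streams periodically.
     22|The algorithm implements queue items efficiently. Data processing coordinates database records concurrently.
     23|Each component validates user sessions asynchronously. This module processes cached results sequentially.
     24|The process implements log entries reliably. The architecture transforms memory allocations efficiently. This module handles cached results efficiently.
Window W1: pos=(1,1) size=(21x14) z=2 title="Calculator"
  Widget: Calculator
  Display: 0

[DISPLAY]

                                         
 ┏━━━━━━━━━━━━━━━━━━━┓                   
 ┃ Calculator        ┃                   
 ┠───────────────────┨                   
 ┃                  0┃━━━━━━━━━━━━━━━━━┓ 
 ┃┌───┬───┬───┬───┐  ┃Editor           ┃ 
 ┃│ 7 │ 8 │ 9 │ ÷ │  ┃─────────────────┨ 
 ┃├───┼───┼───┼───┤  ┃rocess manages t▲┃ 
 ┃│ 4 │ 5 │ 6 │ × │  ┃rchitecture coor█┃ 
 ┃├───┼───┼───┼───┤  ┃component transf░┃ 
 ┃│ 1 │ 2 │ 3 │ - │  ┃ystem processes ░┃ 
 ┃├───┼───┼───┼───┤  ┃lgorithm maintai░┃ 
 ┃│ 0 │ . │ = │ + │  ┃ystem handles us░┃ 
 ┃└───┴───┴───┴───┘  ┃                ░┃ 
 ┗━━━━━━━━━━━━━━━━━━━┛                ░┃ 
                ┃The process monitors ░┃ 
                ┃                     ▼┃ 
                ┗━━━━━━━━━━━━━━━━━━━━━━┛ 
                                         
                                         


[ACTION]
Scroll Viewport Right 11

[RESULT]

                                         
━━━━━━━━━━━━━━━━┓                        
lculator        ┃                        
────────────────┨                        
               0┃━━━━━━━━━━━━━━━━━┓      
─┬───┬───┬───┐  ┃Editor           ┃      
 │ 8 │ 9 │ ÷ │  ┃─────────────────┨      
─┼───┼───┼───┤  ┃rocess manages t▲┃      
 │ 5 │ 6 │ × │  ┃rchitecture coor█┃      
─┼───┼───┼───┤  ┃component transf░┃      
 │ 2 │ 3 │ - │  ┃ystem processes ░┃      
─┼───┼───┼───┤  ┃lgorithm maintai░┃      
 │ . │ = │ + │  ┃ystem handles us░┃      
─┴───┴───┴───┘  ┃                ░┃      
━━━━━━━━━━━━━━━━┛                ░┃      
           ┃The process monitors ░┃      
           ┃                     ▼┃      
           ┗━━━━━━━━━━━━━━━━━━━━━━┛      
                                         
                                         


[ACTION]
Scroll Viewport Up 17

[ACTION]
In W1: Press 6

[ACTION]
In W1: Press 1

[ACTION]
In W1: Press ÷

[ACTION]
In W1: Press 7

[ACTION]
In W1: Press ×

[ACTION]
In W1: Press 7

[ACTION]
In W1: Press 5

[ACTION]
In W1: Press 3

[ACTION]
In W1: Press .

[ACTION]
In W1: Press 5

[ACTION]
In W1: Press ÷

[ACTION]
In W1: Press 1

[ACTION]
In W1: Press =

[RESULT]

                                         
━━━━━━━━━━━━━━━━┓                        
lculator        ┃                        
────────────────┨                        
     6566.214285┃━━━━━━━━━━━━━━━━━┓      
─┬───┬───┬───┐  ┃Editor           ┃      
 │ 8 │ 9 │ ÷ │  ┃─────────────────┨      
─┼───┼───┼───┤  ┃rocess manages t▲┃      
 │ 5 │ 6 │ × │  ┃rchitecture coor█┃      
─┼───┼───┼───┤  ┃component transf░┃      
 │ 2 │ 3 │ - │  ┃ystem processes ░┃      
─┼───┼───┼───┤  ┃lgorithm maintai░┃      
 │ . │ = │ + │  ┃ystem handles us░┃      
─┴───┴───┴───┘  ┃                ░┃      
━━━━━━━━━━━━━━━━┛                ░┃      
           ┃The process monitors ░┃      
           ┃                     ▼┃      
           ┗━━━━━━━━━━━━━━━━━━━━━━┛      
                                         
                                         


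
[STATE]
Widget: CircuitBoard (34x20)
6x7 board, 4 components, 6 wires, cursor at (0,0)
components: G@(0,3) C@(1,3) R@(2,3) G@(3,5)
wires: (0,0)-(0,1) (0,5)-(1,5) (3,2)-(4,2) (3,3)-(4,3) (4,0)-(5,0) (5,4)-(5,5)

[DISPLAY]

   0 1 2 3 4 5                    
0  [.]─ ·       G       ·         
                        │         
1               C       ·         
                                  
2               R                 
                                  
3           ·   ·       G         
            │   │                 
4   ·       ·   ·                 
    │                             
5   ·               · ─ ·         
                                  
6                                 
Cursor: (0,0)                     
                                  
                                  
                                  
                                  
                                  


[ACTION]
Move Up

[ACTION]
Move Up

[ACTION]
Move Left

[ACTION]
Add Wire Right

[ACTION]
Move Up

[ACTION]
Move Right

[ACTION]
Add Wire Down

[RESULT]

   0 1 2 3 4 5                    
0   · ─[.]      G       ·         
        │               │         
1       ·       C       ·         
                                  
2               R                 
                                  
3           ·   ·       G         
            │   │                 
4   ·       ·   ·                 
    │                             
5   ·               · ─ ·         
                                  
6                                 
Cursor: (0,1)                     
                                  
                                  
                                  
                                  
                                  


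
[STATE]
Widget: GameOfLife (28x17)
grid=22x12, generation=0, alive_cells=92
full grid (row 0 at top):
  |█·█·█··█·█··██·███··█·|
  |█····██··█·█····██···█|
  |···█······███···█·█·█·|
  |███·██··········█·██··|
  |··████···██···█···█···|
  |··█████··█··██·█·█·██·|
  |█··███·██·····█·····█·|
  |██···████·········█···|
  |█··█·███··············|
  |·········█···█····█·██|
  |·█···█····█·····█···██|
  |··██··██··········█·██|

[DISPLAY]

Gen: 0                      
█·█·█··█·█··██·███··█·      
█····██··█·█····██···█      
···█······███···█·█·█·      
███·██··········█·██··      
··████···██···█···█···      
··█████··█··██·█·█·██·      
█··███·██·····█·····█·      
██···████·········█···      
█··█·███··············      
·········█···█····█·██      
·█···█····█·····█···██      
··██··██··········█·██      
                            
                            
                            
                            


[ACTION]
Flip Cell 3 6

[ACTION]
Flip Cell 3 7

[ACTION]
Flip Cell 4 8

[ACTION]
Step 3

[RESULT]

Gen: 3                      
·██····█······█···█·██      
██·█···█·█·███··█·█···      
█··█·······█····██··██      
·██······██·······█·██      
·······█·····█··█·█·██      
···········██·███···██      
···█·········█····█·██      
·█·██·············███·      
·█···█················      
··███·█···········█·█·      
··████············█·█·      
······················      
                            
                            
                            
                            


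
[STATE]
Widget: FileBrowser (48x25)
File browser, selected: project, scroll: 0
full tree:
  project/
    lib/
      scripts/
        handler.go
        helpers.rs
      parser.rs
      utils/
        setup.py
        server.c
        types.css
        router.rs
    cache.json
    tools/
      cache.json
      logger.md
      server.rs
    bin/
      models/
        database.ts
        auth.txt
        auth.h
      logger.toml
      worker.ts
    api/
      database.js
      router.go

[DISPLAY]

> [-] project/                                  
    [+] lib/                                    
    cache.json                                  
    [+] tools/                                  
    [+] bin/                                    
    [+] api/                                    
                                                
                                                
                                                
                                                
                                                
                                                
                                                
                                                
                                                
                                                
                                                
                                                
                                                
                                                
                                                
                                                
                                                
                                                
                                                


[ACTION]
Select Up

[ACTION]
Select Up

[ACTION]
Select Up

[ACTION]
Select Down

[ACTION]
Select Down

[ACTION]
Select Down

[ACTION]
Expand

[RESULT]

  [-] project/                                  
    [+] lib/                                    
    cache.json                                  
  > [-] tools/                                  
      cache.json                                
      logger.md                                 
      server.rs                                 
    [+] bin/                                    
    [+] api/                                    
                                                
                                                
                                                
                                                
                                                
                                                
                                                
                                                
                                                
                                                
                                                
                                                
                                                
                                                
                                                
                                                


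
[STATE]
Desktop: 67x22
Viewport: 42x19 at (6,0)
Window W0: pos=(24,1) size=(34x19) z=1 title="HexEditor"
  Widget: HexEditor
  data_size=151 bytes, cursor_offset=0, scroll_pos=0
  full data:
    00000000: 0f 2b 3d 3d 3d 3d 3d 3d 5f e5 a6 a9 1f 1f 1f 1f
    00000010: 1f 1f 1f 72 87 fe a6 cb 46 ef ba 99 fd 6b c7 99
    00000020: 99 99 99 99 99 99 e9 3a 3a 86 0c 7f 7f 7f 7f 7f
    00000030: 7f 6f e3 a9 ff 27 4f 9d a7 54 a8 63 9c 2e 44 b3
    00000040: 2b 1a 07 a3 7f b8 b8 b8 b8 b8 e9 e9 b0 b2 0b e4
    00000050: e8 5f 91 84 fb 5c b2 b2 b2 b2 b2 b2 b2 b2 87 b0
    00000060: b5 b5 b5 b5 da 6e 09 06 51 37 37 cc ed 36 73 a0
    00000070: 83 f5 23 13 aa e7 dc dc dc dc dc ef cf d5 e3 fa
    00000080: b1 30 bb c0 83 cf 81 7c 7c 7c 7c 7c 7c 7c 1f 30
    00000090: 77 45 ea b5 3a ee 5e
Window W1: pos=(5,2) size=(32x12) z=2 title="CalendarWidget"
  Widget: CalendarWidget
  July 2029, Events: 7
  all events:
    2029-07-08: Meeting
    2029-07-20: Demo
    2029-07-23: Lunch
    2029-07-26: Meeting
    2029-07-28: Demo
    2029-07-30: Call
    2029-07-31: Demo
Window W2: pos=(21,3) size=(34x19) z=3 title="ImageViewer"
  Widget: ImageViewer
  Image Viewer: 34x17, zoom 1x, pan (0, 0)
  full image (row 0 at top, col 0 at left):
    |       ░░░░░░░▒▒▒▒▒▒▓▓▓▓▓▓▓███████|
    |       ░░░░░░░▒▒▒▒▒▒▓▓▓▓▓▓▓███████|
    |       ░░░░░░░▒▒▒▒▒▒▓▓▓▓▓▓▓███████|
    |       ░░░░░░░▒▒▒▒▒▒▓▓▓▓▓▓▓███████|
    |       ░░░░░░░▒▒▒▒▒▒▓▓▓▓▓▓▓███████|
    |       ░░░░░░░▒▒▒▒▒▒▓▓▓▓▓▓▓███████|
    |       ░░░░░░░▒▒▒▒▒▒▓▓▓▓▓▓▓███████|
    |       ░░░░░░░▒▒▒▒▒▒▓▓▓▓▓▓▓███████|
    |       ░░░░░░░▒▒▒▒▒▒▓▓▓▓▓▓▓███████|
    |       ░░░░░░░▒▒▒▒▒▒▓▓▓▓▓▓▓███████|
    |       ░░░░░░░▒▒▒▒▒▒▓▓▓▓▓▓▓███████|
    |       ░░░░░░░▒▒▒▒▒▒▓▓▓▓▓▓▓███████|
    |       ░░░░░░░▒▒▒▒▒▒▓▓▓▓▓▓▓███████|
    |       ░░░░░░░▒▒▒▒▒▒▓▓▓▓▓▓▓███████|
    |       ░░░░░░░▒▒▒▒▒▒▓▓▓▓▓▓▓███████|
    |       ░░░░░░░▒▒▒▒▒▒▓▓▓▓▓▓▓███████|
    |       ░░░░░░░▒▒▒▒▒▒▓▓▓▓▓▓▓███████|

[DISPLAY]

                                          
                  ┏━━━━━━━━━━━━━━━━━━━━━━━
━━━━━━━━━━━━━━━━━━━━━━━━━━━━━━┓           
 CalendarWidget┏━━━━━━━━━━━━━━━━━━━━━━━━━━
───────────────┃ ImageViewer              
          July ┠──────────────────────────
Mo Tu We Th Fr ┃       ░░░░░░░▒▒▒▒▒▒▓▓▓▓▓▓
               ┃       ░░░░░░░▒▒▒▒▒▒▓▓▓▓▓▓
 2  3  4  5  6 ┃       ░░░░░░░▒▒▒▒▒▒▓▓▓▓▓▓
 9 10 11 12 13 ┃       ░░░░░░░▒▒▒▒▒▒▓▓▓▓▓▓
16 17 18 19 20*┃       ░░░░░░░▒▒▒▒▒▒▓▓▓▓▓▓
23* 24 25 26* 2┃       ░░░░░░░▒▒▒▒▒▒▓▓▓▓▓▓
30* 31*        ┃       ░░░░░░░▒▒▒▒▒▒▓▓▓▓▓▓
━━━━━━━━━━━━━━━┃       ░░░░░░░▒▒▒▒▒▒▓▓▓▓▓▓
               ┃       ░░░░░░░▒▒▒▒▒▒▓▓▓▓▓▓
               ┃       ░░░░░░░▒▒▒▒▒▒▓▓▓▓▓▓
               ┃       ░░░░░░░▒▒▒▒▒▒▓▓▓▓▓▓
               ┃       ░░░░░░░▒▒▒▒▒▒▓▓▓▓▓▓
               ┃       ░░░░░░░▒▒▒▒▒▒▓▓▓▓▓▓


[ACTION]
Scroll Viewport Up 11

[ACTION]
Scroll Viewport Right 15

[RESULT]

                                          
   ┏━━━━━━━━━━━━━━━━━━━━━━━━━━━━━━━━┓     
━━━━━━━━━━━━━━━┓                    ┃     
┏━━━━━━━━━━━━━━━━━━━━━━━━━━━━━━━━┓──┨     
┃ ImageViewer                    ┃ 3┃     
┠────────────────────────────────┨ c┃     
┃       ░░░░░░░▒▒▒▒▒▒▓▓▓▓▓▓▓█████┃ 3┃     
┃       ░░░░░░░▒▒▒▒▒▒▓▓▓▓▓▓▓█████┃ 9┃     
┃       ░░░░░░░▒▒▒▒▒▒▓▓▓▓▓▓▓█████┃ b┃     
┃       ░░░░░░░▒▒▒▒▒▒▓▓▓▓▓▓▓█████┃ b┃     
┃       ░░░░░░░▒▒▒▒▒▒▓▓▓▓▓▓▓█████┃ 0┃     
┃       ░░░░░░░▒▒▒▒▒▒▓▓▓▓▓▓▓█████┃ d┃     
┃       ░░░░░░░▒▒▒▒▒▒▓▓▓▓▓▓▓█████┃ 7┃     
┃       ░░░░░░░▒▒▒▒▒▒▓▓▓▓▓▓▓█████┃  ┃     
┃       ░░░░░░░▒▒▒▒▒▒▓▓▓▓▓▓▓█████┃  ┃     
┃       ░░░░░░░▒▒▒▒▒▒▓▓▓▓▓▓▓█████┃  ┃     
┃       ░░░░░░░▒▒▒▒▒▒▓▓▓▓▓▓▓█████┃  ┃     
┃       ░░░░░░░▒▒▒▒▒▒▓▓▓▓▓▓▓█████┃  ┃     
┃       ░░░░░░░▒▒▒▒▒▒▓▓▓▓▓▓▓█████┃  ┃     


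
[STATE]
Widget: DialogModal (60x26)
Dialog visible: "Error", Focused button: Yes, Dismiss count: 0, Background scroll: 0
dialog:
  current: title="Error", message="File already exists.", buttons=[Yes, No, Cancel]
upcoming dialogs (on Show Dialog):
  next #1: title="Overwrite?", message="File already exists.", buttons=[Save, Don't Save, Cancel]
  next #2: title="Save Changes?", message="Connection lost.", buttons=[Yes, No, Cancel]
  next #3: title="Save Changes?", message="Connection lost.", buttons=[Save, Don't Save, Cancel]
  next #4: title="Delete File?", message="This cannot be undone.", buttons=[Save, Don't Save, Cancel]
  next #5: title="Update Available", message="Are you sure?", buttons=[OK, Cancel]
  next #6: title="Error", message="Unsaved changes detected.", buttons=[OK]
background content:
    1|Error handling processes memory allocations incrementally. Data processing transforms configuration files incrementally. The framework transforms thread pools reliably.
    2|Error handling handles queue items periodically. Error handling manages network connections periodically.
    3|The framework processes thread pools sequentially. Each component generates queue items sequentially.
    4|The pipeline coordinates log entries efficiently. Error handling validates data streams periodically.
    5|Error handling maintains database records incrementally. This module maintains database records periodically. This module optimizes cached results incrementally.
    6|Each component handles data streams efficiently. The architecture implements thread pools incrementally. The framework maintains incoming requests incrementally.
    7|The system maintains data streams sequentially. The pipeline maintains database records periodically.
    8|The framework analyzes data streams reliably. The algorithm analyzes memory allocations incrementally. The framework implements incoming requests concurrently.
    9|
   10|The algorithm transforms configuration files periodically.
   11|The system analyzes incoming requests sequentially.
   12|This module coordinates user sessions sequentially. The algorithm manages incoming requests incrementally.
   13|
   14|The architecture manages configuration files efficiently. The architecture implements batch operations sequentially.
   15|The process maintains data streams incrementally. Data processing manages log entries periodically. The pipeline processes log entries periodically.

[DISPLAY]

Error handling processes memory allocations incrementally. D
Error handling handles queue items periodically. Error handl
The framework processes thread pools sequentially. Each comp
The pipeline coordinates log entries efficiently. Error hand
Error handling maintains database records incrementally. Thi
Each component handles data streams efficiently. The archite
The system maintains data streams sequentially. The pipeline
The framework analyzes data streams reliably. The algorithm 
                                                            
The algorithm transforms configuration files periodically.  
The system analyze┌──────────────────────┐entially.         
This module coordi│        Error         │entially. The algo
                  │ File already exists. │                  
The architecture m│ [Yes]  No   Cancel   │es efficiently. Th
The process mainta└──────────────────────┘ntally. Data proce
                                                            
                                                            
                                                            
                                                            
                                                            
                                                            
                                                            
                                                            
                                                            
                                                            
                                                            


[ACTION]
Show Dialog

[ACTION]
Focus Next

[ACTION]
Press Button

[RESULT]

Error handling processes memory allocations incrementally. D
Error handling handles queue items periodically. Error handl
The framework processes thread pools sequentially. Each comp
The pipeline coordinates log entries efficiently. Error hand
Error handling maintains database records incrementally. Thi
Each component handles data streams efficiently. The archite
The system maintains data streams sequentially. The pipeline
The framework analyzes data streams reliably. The algorithm 
                                                            
The algorithm transforms configuration files periodically.  
The system analyzes incoming requests sequentially.         
This module coordinates user sessions sequentially. The algo
                                                            
The architecture manages configuration files efficiently. Th
The process maintains data streams incrementally. Data proce
                                                            
                                                            
                                                            
                                                            
                                                            
                                                            
                                                            
                                                            
                                                            
                                                            
                                                            


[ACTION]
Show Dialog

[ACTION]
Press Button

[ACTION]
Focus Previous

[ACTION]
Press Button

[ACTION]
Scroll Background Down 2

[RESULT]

The framework processes thread pools sequentially. Each comp
The pipeline coordinates log entries efficiently. Error hand
Error handling maintains database records incrementally. Thi
Each component handles data streams efficiently. The archite
The system maintains data streams sequentially. The pipeline
The framework analyzes data streams reliably. The algorithm 
                                                            
The algorithm transforms configuration files periodically.  
The system analyzes incoming requests sequentially.         
This module coordinates user sessions sequentially. The algo
                                                            
The architecture manages configuration files efficiently. Th
The process maintains data streams incrementally. Data proce
                                                            
                                                            
                                                            
                                                            
                                                            
                                                            
                                                            
                                                            
                                                            
                                                            
                                                            
                                                            
                                                            


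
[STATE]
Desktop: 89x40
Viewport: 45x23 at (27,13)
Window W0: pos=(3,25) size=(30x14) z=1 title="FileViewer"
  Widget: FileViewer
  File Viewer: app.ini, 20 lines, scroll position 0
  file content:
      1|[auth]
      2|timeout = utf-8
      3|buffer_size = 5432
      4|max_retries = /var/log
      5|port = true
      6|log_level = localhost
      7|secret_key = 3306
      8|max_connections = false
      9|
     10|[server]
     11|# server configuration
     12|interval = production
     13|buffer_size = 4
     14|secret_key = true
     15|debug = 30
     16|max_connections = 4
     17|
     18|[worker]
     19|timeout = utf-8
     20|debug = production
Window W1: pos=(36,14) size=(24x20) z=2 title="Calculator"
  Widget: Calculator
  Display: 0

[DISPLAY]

                                             
         ┏━━━━━━━━━━━━━━━━━━━━━━┓            
         ┃ Calculator           ┃            
         ┠──────────────────────┨            
         ┃                     0┃            
         ┃┌───┬───┬───┬───┐     ┃            
         ┃│ 7 │ 8 │ 9 │ ÷ │     ┃            
         ┃├───┼───┼───┼───┤     ┃            
         ┃│ 4 │ 5 │ 6 │ × │     ┃            
         ┃├───┼───┼───┼───┤     ┃            
         ┃│ 1 │ 2 │ 3 │ - │     ┃            
         ┃├───┼───┼───┼───┤     ┃            
━━━━━┓   ┃│ 0 │ . │ = │ + │     ┃            
     ┃   ┃├───┼───┼───┼───┤     ┃            
─────┨   ┃│ C │ MC│ MR│ M+│     ┃            
    ▲┃   ┃└───┴───┴───┴───┘     ┃            
    █┃   ┃                      ┃            
    ░┃   ┃                      ┃            
    ░┃   ┃                      ┃            
    ░┃   ┃                      ┃            
    ░┃   ┗━━━━━━━━━━━━━━━━━━━━━━┛            
    ░┃                                       
    ░┃                                       


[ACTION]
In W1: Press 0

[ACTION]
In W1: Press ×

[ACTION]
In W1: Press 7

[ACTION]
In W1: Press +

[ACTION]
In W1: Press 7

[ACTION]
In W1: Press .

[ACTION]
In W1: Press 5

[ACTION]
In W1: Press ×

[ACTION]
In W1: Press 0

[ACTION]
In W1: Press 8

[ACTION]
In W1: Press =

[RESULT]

                                             
         ┏━━━━━━━━━━━━━━━━━━━━━━┓            
         ┃ Calculator           ┃            
         ┠──────────────────────┨            
         ┃                    60┃            
         ┃┌───┬───┬───┬───┐     ┃            
         ┃│ 7 │ 8 │ 9 │ ÷ │     ┃            
         ┃├───┼───┼───┼───┤     ┃            
         ┃│ 4 │ 5 │ 6 │ × │     ┃            
         ┃├───┼───┼───┼───┤     ┃            
         ┃│ 1 │ 2 │ 3 │ - │     ┃            
         ┃├───┼───┼───┼───┤     ┃            
━━━━━┓   ┃│ 0 │ . │ = │ + │     ┃            
     ┃   ┃├───┼───┼───┼───┤     ┃            
─────┨   ┃│ C │ MC│ MR│ M+│     ┃            
    ▲┃   ┃└───┴───┴───┴───┘     ┃            
    █┃   ┃                      ┃            
    ░┃   ┃                      ┃            
    ░┃   ┃                      ┃            
    ░┃   ┃                      ┃            
    ░┃   ┗━━━━━━━━━━━━━━━━━━━━━━┛            
    ░┃                                       
    ░┃                                       


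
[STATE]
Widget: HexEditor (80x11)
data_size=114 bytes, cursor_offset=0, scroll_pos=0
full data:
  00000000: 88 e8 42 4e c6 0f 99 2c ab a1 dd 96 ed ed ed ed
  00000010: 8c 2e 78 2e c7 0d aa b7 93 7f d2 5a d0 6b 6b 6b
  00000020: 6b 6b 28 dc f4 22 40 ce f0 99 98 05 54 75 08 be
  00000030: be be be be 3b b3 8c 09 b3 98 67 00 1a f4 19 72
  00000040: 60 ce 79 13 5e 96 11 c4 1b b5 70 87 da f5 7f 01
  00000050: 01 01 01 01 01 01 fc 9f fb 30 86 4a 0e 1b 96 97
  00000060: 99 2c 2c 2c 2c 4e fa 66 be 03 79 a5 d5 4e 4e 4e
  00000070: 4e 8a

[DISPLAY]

00000000  88 e8 42 4e c6 0f 99 2c  ab a1 dd 96 ed ed ed ed  |..BN...,........|  
00000010  8c 2e 78 2e c7 0d aa b7  93 7f d2 5a d0 6b 6b 6b  |..x........Z.kkk|  
00000020  6b 6b 28 dc f4 22 40 ce  f0 99 98 05 54 75 08 be  |kk(.."@.....Tu..|  
00000030  be be be be 3b b3 8c 09  b3 98 67 00 1a f4 19 72  |....;.....g....r|  
00000040  60 ce 79 13 5e 96 11 c4  1b b5 70 87 da f5 7f 01  |`.y.^.....p.....|  
00000050  01 01 01 01 01 01 fc 9f  fb 30 86 4a 0e 1b 96 97  |.........0.J....|  
00000060  99 2c 2c 2c 2c 4e fa 66  be 03 79 a5 d5 4e 4e 4e  |.,,,,N.f..y..NNN|  
00000070  4e 8a                                             |N.              |  
                                                                                
                                                                                
                                                                                


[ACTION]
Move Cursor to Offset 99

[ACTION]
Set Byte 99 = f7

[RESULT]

00000000  88 e8 42 4e c6 0f 99 2c  ab a1 dd 96 ed ed ed ed  |..BN...,........|  
00000010  8c 2e 78 2e c7 0d aa b7  93 7f d2 5a d0 6b 6b 6b  |..x........Z.kkk|  
00000020  6b 6b 28 dc f4 22 40 ce  f0 99 98 05 54 75 08 be  |kk(.."@.....Tu..|  
00000030  be be be be 3b b3 8c 09  b3 98 67 00 1a f4 19 72  |....;.....g....r|  
00000040  60 ce 79 13 5e 96 11 c4  1b b5 70 87 da f5 7f 01  |`.y.^.....p.....|  
00000050  01 01 01 01 01 01 fc 9f  fb 30 86 4a 0e 1b 96 97  |.........0.J....|  
00000060  99 2c 2c F7 2c 4e fa 66  be 03 79 a5 d5 4e 4e 4e  |.,,.,N.f..y..NNN|  
00000070  4e 8a                                             |N.              |  
                                                                                
                                                                                
                                                                                


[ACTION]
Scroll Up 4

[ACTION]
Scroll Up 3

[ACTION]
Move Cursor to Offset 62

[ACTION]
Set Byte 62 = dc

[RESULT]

00000000  88 e8 42 4e c6 0f 99 2c  ab a1 dd 96 ed ed ed ed  |..BN...,........|  
00000010  8c 2e 78 2e c7 0d aa b7  93 7f d2 5a d0 6b 6b 6b  |..x........Z.kkk|  
00000020  6b 6b 28 dc f4 22 40 ce  f0 99 98 05 54 75 08 be  |kk(.."@.....Tu..|  
00000030  be be be be 3b b3 8c 09  b3 98 67 00 1a f4 DC 72  |....;.....g....r|  
00000040  60 ce 79 13 5e 96 11 c4  1b b5 70 87 da f5 7f 01  |`.y.^.....p.....|  
00000050  01 01 01 01 01 01 fc 9f  fb 30 86 4a 0e 1b 96 97  |.........0.J....|  
00000060  99 2c 2c f7 2c 4e fa 66  be 03 79 a5 d5 4e 4e 4e  |.,,.,N.f..y..NNN|  
00000070  4e 8a                                             |N.              |  
                                                                                
                                                                                
                                                                                


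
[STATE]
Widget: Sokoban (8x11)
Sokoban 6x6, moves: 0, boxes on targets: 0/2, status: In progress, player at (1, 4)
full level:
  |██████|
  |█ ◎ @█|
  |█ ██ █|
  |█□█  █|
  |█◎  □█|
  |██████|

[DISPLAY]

██████  
█ ◎ @█  
█ ██ █  
█□█  █  
█◎  □█  
██████  
Moves: 0
        
        
        
        


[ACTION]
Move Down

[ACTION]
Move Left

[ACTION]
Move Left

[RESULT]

██████  
█ ◎  █  
█ ██@█  
█□█  █  
█◎  □█  
██████  
Moves: 1
        
        
        
        
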